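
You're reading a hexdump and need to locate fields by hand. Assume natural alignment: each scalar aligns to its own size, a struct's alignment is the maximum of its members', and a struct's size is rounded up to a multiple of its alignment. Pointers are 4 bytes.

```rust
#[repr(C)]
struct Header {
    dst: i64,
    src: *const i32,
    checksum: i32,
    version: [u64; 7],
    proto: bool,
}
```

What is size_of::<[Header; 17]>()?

@0: dst [8B, align 8] → 8
@8: src [4B, align 4] → 12
@12: checksum [4B, align 4] → 16
@16: version [56B, align 8] → 72
@72: proto [1B, align 1] → 73
+7 tail pad (align 8)
size 80, align 8
array of 17: 17 × 80 = 1360

1360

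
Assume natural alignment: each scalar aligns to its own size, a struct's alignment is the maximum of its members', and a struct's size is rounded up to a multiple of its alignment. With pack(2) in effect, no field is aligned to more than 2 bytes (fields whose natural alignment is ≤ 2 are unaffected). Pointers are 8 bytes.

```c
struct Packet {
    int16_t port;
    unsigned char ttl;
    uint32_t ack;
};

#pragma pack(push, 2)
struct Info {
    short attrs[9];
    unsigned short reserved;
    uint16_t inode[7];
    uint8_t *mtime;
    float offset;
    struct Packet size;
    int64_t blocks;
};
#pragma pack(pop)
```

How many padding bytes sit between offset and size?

0

Packet: port at 0 (size 2, align 2) → ends 2; ttl at 2 (size 1, align 1) → ends 3; pad 1 to align 4 for ack; ack at 4 (size 4, align 4) → ends 8; total 8 bytes, alignment 4
attrs at 0 (size 18, align 2) → ends 18
reserved at 18 (size 2, align 2) → ends 20
inode at 20 (size 14, align 2) → ends 34
mtime at 34 (size 8, align 2) → ends 42
offset at 42 (size 4, align 2) → ends 46
size at 46 (size 8, align 2) → ends 54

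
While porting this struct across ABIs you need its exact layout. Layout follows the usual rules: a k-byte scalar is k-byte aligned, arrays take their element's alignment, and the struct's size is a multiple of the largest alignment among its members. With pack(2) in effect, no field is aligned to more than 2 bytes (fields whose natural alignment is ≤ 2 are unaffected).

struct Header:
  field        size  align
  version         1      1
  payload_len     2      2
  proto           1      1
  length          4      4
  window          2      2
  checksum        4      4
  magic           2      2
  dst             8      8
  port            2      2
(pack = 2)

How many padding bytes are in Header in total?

2

0..1  version  (1B, 1-aligned)
1..2  -- padding (1B)
2..4  payload_len  (2B, 2-aligned)
4..5  proto  (1B, 1-aligned)
5..6  -- padding (1B)
6..10  length  (4B, 2-aligned)
10..12  window  (2B, 2-aligned)
12..16  checksum  (4B, 2-aligned)
16..18  magic  (2B, 2-aligned)
18..26  dst  (8B, 2-aligned)
26..28  port  (2B, 2-aligned)
sizeof = 28, alignof = 2
data bytes 26, size 28 → padding 2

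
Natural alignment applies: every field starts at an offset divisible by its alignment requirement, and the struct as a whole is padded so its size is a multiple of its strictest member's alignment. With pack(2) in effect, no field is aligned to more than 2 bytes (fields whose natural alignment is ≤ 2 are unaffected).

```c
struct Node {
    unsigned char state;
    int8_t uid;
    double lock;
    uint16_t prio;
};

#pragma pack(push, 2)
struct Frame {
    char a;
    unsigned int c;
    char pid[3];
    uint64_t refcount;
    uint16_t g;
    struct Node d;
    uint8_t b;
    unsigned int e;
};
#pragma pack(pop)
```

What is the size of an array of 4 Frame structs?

Node: @0: state [1B, align 1] → 1; @1: uid [1B, align 1] → 2; +6 pad (align 8); @8: lock [8B, align 8] → 16; @16: prio [2B, align 2] → 18; +6 tail pad (align 8); size 24, align 8
@0: a [1B, align 1] → 1
+1 pad (align 2)
@2: c [4B, align 2] → 6
@6: pid [3B, align 1] → 9
+1 pad (align 2)
@10: refcount [8B, align 2] → 18
@18: g [2B, align 2] → 20
@20: d [24B, align 2] → 44
@44: b [1B, align 1] → 45
+1 pad (align 2)
@46: e [4B, align 2] → 50
size 50, align 2
array of 4: 4 × 50 = 200

200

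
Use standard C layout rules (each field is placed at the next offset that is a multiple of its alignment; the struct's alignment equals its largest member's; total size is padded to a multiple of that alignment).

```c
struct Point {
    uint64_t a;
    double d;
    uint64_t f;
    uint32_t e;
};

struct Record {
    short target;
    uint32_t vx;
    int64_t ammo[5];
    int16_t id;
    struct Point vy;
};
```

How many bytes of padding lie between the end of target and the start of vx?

2

Point: 0..8  a  (8B, 8-aligned); 8..16  d  (8B, 8-aligned); 16..24  f  (8B, 8-aligned); 24..28  e  (4B, 4-aligned); 28..32  -- tail padding (4B); sizeof = 32, alignof = 8
0..2  target  (2B, 2-aligned)
2..4  -- padding (2B)
4..8  vx  (4B, 4-aligned)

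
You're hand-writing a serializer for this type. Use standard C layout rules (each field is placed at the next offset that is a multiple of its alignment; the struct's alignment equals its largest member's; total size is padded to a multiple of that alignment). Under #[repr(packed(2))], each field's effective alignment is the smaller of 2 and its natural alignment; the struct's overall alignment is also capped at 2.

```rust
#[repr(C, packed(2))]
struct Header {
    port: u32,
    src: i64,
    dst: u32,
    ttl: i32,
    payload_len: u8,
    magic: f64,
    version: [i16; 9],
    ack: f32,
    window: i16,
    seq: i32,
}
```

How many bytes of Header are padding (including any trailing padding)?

port at 0 (size 4, align 2) → ends 4
src at 4 (size 8, align 2) → ends 12
dst at 12 (size 4, align 2) → ends 16
ttl at 16 (size 4, align 2) → ends 20
payload_len at 20 (size 1, align 1) → ends 21
pad 1 to align 2 for magic
magic at 22 (size 8, align 2) → ends 30
version at 30 (size 18, align 2) → ends 48
ack at 48 (size 4, align 2) → ends 52
window at 52 (size 2, align 2) → ends 54
seq at 54 (size 4, align 2) → ends 58
total 58 bytes, alignment 2
data bytes 57, size 58 → padding 1

1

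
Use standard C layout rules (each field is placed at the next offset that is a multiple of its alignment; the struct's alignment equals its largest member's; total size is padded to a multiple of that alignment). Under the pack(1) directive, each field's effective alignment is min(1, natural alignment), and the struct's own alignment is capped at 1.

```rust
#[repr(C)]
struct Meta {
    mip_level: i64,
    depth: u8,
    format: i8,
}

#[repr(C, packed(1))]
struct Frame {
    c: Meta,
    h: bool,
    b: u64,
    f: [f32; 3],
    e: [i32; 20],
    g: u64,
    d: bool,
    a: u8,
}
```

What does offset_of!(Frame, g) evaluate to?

Meta: 0..8  mip_level  (8B, 8-aligned); 8..9  depth  (1B, 1-aligned); 9..10  format  (1B, 1-aligned); 10..16  -- tail padding (6B); sizeof = 16, alignof = 8
0..16  c  (16B, 1-aligned)
16..17  h  (1B, 1-aligned)
17..25  b  (8B, 1-aligned)
25..37  f  (12B, 1-aligned)
37..117  e  (80B, 1-aligned)
117..125  g  (8B, 1-aligned)

117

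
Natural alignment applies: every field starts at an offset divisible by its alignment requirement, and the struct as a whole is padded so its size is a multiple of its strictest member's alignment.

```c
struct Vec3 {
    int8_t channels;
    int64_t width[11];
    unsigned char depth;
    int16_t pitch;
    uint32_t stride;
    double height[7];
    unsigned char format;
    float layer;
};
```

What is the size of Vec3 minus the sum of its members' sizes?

11

channels at 0 (size 1, align 1) → ends 1
pad 7 to align 8 for width
width at 8 (size 88, align 8) → ends 96
depth at 96 (size 1, align 1) → ends 97
pad 1 to align 2 for pitch
pitch at 98 (size 2, align 2) → ends 100
stride at 100 (size 4, align 4) → ends 104
height at 104 (size 56, align 8) → ends 160
format at 160 (size 1, align 1) → ends 161
pad 3 to align 4 for layer
layer at 164 (size 4, align 4) → ends 168
total 168 bytes, alignment 8
data bytes 157, size 168 → padding 11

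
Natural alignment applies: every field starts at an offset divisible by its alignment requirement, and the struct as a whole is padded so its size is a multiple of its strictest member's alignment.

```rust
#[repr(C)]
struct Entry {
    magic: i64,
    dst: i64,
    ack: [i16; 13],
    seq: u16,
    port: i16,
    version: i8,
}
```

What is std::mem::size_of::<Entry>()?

48

0..8  magic  (8B, 8-aligned)
8..16  dst  (8B, 8-aligned)
16..42  ack  (26B, 2-aligned)
42..44  seq  (2B, 2-aligned)
44..46  port  (2B, 2-aligned)
46..47  version  (1B, 1-aligned)
47..48  -- tail padding (1B)
sizeof = 48, alignof = 8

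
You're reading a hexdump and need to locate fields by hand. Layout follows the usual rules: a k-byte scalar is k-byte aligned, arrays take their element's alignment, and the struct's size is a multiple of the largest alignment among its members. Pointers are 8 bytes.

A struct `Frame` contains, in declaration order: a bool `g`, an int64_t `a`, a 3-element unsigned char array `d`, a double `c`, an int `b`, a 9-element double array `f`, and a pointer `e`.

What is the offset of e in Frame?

@0: g [1B, align 1] → 1
+7 pad (align 8)
@8: a [8B, align 8] → 16
@16: d [3B, align 1] → 19
+5 pad (align 8)
@24: c [8B, align 8] → 32
@32: b [4B, align 4] → 36
+4 pad (align 8)
@40: f [72B, align 8] → 112
@112: e [8B, align 8] → 120

112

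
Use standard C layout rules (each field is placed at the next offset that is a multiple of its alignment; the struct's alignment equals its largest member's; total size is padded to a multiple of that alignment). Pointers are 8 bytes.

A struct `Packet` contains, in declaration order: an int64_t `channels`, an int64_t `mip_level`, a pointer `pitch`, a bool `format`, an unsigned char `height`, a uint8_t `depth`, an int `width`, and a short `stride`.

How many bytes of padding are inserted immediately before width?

1

0..8  channels  (8B, 8-aligned)
8..16  mip_level  (8B, 8-aligned)
16..24  pitch  (8B, 8-aligned)
24..25  format  (1B, 1-aligned)
25..26  height  (1B, 1-aligned)
26..27  depth  (1B, 1-aligned)
27..28  -- padding (1B)
28..32  width  (4B, 4-aligned)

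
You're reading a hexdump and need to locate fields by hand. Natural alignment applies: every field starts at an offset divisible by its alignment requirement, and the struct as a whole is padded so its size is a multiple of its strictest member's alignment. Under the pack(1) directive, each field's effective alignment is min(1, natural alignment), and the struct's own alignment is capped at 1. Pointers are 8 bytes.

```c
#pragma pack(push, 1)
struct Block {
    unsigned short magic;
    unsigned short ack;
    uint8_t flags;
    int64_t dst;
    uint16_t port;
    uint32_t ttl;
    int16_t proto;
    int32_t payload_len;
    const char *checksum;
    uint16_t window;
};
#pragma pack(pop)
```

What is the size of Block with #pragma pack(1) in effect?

0..2  magic  (2B, 1-aligned)
2..4  ack  (2B, 1-aligned)
4..5  flags  (1B, 1-aligned)
5..13  dst  (8B, 1-aligned)
13..15  port  (2B, 1-aligned)
15..19  ttl  (4B, 1-aligned)
19..21  proto  (2B, 1-aligned)
21..25  payload_len  (4B, 1-aligned)
25..33  checksum  (8B, 1-aligned)
33..35  window  (2B, 1-aligned)
sizeof = 35, alignof = 1

35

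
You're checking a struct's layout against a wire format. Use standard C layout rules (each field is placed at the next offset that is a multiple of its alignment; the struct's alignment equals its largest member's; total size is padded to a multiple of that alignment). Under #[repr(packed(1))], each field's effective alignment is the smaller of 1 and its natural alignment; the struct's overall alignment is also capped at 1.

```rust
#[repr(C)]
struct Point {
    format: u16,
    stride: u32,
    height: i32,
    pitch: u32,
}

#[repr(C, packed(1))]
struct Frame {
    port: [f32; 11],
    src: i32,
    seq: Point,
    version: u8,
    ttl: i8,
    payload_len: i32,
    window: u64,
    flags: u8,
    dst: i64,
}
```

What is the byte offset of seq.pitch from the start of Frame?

60

Point: 0..2  format  (2B, 2-aligned); 2..4  -- padding (2B); 4..8  stride  (4B, 4-aligned); 8..12  height  (4B, 4-aligned); 12..16  pitch  (4B, 4-aligned); sizeof = 16, alignof = 4
0..44  port  (44B, 1-aligned)
44..48  src  (4B, 1-aligned)
48..64  seq  (16B, 1-aligned)
within Point: pitch at 12
48 + 12 = 60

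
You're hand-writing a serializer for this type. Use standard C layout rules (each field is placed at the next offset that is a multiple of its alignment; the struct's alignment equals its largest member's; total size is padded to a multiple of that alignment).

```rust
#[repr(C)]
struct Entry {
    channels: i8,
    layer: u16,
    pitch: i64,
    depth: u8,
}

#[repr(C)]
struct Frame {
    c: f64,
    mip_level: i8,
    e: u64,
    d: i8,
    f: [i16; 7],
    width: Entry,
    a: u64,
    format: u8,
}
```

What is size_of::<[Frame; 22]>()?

1760

Entry: @0: channels [1B, align 1] → 1; +1 pad (align 2); @2: layer [2B, align 2] → 4; +4 pad (align 8); @8: pitch [8B, align 8] → 16; @16: depth [1B, align 1] → 17; +7 tail pad (align 8); size 24, align 8
@0: c [8B, align 8] → 8
@8: mip_level [1B, align 1] → 9
+7 pad (align 8)
@16: e [8B, align 8] → 24
@24: d [1B, align 1] → 25
+1 pad (align 2)
@26: f [14B, align 2] → 40
@40: width [24B, align 8] → 64
@64: a [8B, align 8] → 72
@72: format [1B, align 1] → 73
+7 tail pad (align 8)
size 80, align 8
array of 22: 22 × 80 = 1760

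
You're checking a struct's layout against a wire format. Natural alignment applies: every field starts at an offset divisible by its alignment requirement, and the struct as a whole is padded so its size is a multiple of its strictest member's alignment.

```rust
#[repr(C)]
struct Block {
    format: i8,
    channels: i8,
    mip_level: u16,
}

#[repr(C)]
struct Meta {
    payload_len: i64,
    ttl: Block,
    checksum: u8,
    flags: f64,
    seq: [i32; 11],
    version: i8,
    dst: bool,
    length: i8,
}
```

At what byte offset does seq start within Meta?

Block: format at 0 (size 1, align 1) → ends 1; channels at 1 (size 1, align 1) → ends 2; mip_level at 2 (size 2, align 2) → ends 4; total 4 bytes, alignment 2
payload_len at 0 (size 8, align 8) → ends 8
ttl at 8 (size 4, align 2) → ends 12
checksum at 12 (size 1, align 1) → ends 13
pad 3 to align 8 for flags
flags at 16 (size 8, align 8) → ends 24
seq at 24 (size 44, align 4) → ends 68

24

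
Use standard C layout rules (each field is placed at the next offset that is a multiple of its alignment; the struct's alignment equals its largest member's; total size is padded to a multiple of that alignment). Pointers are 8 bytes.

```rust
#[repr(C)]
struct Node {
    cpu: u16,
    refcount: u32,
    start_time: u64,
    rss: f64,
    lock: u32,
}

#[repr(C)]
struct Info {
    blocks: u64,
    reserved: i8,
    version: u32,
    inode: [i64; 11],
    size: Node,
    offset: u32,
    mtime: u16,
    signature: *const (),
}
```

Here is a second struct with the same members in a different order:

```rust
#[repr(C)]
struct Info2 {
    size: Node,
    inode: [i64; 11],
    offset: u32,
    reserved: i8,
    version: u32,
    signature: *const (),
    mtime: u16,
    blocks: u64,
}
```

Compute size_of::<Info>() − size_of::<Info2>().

-8

Node: 0..2  cpu  (2B, 2-aligned); 2..4  -- padding (2B); 4..8  refcount  (4B, 4-aligned); 8..16  start_time  (8B, 8-aligned); 16..24  rss  (8B, 8-aligned); 24..28  lock  (4B, 4-aligned); 28..32  -- tail padding (4B); sizeof = 32, alignof = 8
0..8  blocks  (8B, 8-aligned)
8..9  reserved  (1B, 1-aligned)
9..12  -- padding (3B)
12..16  version  (4B, 4-aligned)
16..104  inode  (88B, 8-aligned)
104..136  size  (32B, 8-aligned)
136..140  offset  (4B, 4-aligned)
140..142  mtime  (2B, 2-aligned)
142..144  -- padding (2B)
144..152  signature  (8B, 8-aligned)
sizeof = 152, alignof = 8
— Info2 —
0..32  size  (32B, 8-aligned)
32..120  inode  (88B, 8-aligned)
120..124  offset  (4B, 4-aligned)
124..125  reserved  (1B, 1-aligned)
125..128  -- padding (3B)
128..132  version  (4B, 4-aligned)
132..136  -- padding (4B)
136..144  signature  (8B, 8-aligned)
144..146  mtime  (2B, 2-aligned)
146..152  -- padding (6B)
152..160  blocks  (8B, 8-aligned)
sizeof = 160, alignof = 8
152 − 160 = -8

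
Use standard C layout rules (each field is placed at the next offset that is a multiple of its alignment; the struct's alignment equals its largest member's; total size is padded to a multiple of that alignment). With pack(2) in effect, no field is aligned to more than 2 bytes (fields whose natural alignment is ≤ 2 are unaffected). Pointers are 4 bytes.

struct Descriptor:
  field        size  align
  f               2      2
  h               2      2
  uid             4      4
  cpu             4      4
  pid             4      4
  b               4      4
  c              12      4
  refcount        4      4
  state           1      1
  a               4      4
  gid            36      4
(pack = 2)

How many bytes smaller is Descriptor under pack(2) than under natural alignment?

natural layout:
  0..2  f  (2B, 2-aligned)
  2..4  h  (2B, 2-aligned)
  4..8  uid  (4B, 4-aligned)
  8..12  cpu  (4B, 4-aligned)
  12..16  pid  (4B, 4-aligned)
  16..20  b  (4B, 4-aligned)
  20..32  c  (12B, 4-aligned)
  32..36  refcount  (4B, 4-aligned)
  36..37  state  (1B, 1-aligned)
  37..40  -- padding (3B)
  40..44  a  (4B, 4-aligned)
  44..80  gid  (36B, 4-aligned)
  sizeof = 80, alignof = 4
packed(2) layout:
  0..2  f  (2B, 2-aligned)
  2..4  h  (2B, 2-aligned)
  4..8  uid  (4B, 2-aligned)
  8..12  cpu  (4B, 2-aligned)
  12..16  pid  (4B, 2-aligned)
  16..20  b  (4B, 2-aligned)
  20..32  c  (12B, 2-aligned)
  32..36  refcount  (4B, 2-aligned)
  36..37  state  (1B, 1-aligned)
  37..38  -- padding (1B)
  38..42  a  (4B, 2-aligned)
  42..78  gid  (36B, 2-aligned)
  sizeof = 78, alignof = 2
80 − 78 = 2

2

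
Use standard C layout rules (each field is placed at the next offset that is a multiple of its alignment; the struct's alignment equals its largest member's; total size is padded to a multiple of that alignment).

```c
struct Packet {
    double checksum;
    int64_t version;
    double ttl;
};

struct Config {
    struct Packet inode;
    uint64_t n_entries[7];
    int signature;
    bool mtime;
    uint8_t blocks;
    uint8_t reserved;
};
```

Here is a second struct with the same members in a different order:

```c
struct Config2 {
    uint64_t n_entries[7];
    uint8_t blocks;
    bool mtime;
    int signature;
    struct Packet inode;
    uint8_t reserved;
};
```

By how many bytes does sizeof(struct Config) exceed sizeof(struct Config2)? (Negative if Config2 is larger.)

-8

Packet: checksum at 0 (size 8, align 8) → ends 8; version at 8 (size 8, align 8) → ends 16; ttl at 16 (size 8, align 8) → ends 24; total 24 bytes, alignment 8
inode at 0 (size 24, align 8) → ends 24
n_entries at 24 (size 56, align 8) → ends 80
signature at 80 (size 4, align 4) → ends 84
mtime at 84 (size 1, align 1) → ends 85
blocks at 85 (size 1, align 1) → ends 86
reserved at 86 (size 1, align 1) → ends 87
tail pad 1 to reach multiple of 8
total 88 bytes, alignment 8
— Config2 —
n_entries at 0 (size 56, align 8) → ends 56
blocks at 56 (size 1, align 1) → ends 57
mtime at 57 (size 1, align 1) → ends 58
pad 2 to align 4 for signature
signature at 60 (size 4, align 4) → ends 64
inode at 64 (size 24, align 8) → ends 88
reserved at 88 (size 1, align 1) → ends 89
tail pad 7 to reach multiple of 8
total 96 bytes, alignment 8
88 − 96 = -8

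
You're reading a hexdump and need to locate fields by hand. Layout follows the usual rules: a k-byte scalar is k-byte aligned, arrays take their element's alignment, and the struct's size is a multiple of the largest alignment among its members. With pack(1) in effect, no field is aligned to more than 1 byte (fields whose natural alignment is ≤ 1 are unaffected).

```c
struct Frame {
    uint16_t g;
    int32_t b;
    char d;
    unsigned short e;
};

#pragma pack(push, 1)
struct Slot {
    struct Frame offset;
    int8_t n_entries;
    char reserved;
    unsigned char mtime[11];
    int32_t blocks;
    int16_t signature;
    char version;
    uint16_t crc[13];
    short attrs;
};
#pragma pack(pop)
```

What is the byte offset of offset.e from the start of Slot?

Frame: @0: g [2B, align 2] → 2; +2 pad (align 4); @4: b [4B, align 4] → 8; @8: d [1B, align 1] → 9; +1 pad (align 2); @10: e [2B, align 2] → 12; size 12, align 4
@0: offset [12B, align 1] → 12
within Frame: e at 10
0 + 10 = 10

10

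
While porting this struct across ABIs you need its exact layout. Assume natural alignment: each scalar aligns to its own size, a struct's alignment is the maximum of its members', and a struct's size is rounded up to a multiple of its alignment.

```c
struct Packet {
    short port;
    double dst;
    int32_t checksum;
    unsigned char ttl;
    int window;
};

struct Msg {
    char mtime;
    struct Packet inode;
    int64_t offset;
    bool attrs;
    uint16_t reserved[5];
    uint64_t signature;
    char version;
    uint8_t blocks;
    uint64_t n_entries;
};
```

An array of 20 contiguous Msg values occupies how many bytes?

1760

Packet: port at 0 (size 2, align 2) → ends 2; pad 6 to align 8 for dst; dst at 8 (size 8, align 8) → ends 16; checksum at 16 (size 4, align 4) → ends 20; ttl at 20 (size 1, align 1) → ends 21; pad 3 to align 4 for window; window at 24 (size 4, align 4) → ends 28; tail pad 4 to reach multiple of 8; total 32 bytes, alignment 8
mtime at 0 (size 1, align 1) → ends 1
pad 7 to align 8 for inode
inode at 8 (size 32, align 8) → ends 40
offset at 40 (size 8, align 8) → ends 48
attrs at 48 (size 1, align 1) → ends 49
pad 1 to align 2 for reserved
reserved at 50 (size 10, align 2) → ends 60
pad 4 to align 8 for signature
signature at 64 (size 8, align 8) → ends 72
version at 72 (size 1, align 1) → ends 73
blocks at 73 (size 1, align 1) → ends 74
pad 6 to align 8 for n_entries
n_entries at 80 (size 8, align 8) → ends 88
total 88 bytes, alignment 8
array of 20: 20 × 88 = 1760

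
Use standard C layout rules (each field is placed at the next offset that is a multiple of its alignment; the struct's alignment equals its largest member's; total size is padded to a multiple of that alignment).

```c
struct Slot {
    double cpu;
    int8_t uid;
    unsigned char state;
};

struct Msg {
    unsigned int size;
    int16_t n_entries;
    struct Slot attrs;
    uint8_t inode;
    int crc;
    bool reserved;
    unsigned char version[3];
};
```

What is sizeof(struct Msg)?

40

Slot: 0..8  cpu  (8B, 8-aligned); 8..9  uid  (1B, 1-aligned); 9..10  state  (1B, 1-aligned); 10..16  -- tail padding (6B); sizeof = 16, alignof = 8
0..4  size  (4B, 4-aligned)
4..6  n_entries  (2B, 2-aligned)
6..8  -- padding (2B)
8..24  attrs  (16B, 8-aligned)
24..25  inode  (1B, 1-aligned)
25..28  -- padding (3B)
28..32  crc  (4B, 4-aligned)
32..33  reserved  (1B, 1-aligned)
33..36  version  (3B, 1-aligned)
36..40  -- tail padding (4B)
sizeof = 40, alignof = 8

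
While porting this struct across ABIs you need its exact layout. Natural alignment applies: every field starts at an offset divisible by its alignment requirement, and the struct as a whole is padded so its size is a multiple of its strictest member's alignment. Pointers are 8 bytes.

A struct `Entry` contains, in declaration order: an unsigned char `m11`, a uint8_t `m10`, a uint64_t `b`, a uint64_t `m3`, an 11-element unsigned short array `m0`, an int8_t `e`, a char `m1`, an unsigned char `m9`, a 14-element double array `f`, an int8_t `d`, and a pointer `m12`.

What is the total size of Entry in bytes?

184 bytes

m11 at 0 (size 1, align 1) → ends 1
m10 at 1 (size 1, align 1) → ends 2
pad 6 to align 8 for b
b at 8 (size 8, align 8) → ends 16
m3 at 16 (size 8, align 8) → ends 24
m0 at 24 (size 22, align 2) → ends 46
e at 46 (size 1, align 1) → ends 47
m1 at 47 (size 1, align 1) → ends 48
m9 at 48 (size 1, align 1) → ends 49
pad 7 to align 8 for f
f at 56 (size 112, align 8) → ends 168
d at 168 (size 1, align 1) → ends 169
pad 7 to align 8 for m12
m12 at 176 (size 8, align 8) → ends 184
total 184 bytes, alignment 8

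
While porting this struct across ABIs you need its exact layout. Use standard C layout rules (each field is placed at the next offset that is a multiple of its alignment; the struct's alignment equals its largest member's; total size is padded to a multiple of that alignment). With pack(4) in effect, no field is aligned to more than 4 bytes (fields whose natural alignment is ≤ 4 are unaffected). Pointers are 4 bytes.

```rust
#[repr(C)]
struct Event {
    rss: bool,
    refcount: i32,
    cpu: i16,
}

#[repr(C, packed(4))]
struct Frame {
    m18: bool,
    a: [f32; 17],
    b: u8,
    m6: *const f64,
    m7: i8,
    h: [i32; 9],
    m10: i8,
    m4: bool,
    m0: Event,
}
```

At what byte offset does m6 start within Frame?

Event: @0: rss [1B, align 1] → 1; +3 pad (align 4); @4: refcount [4B, align 4] → 8; @8: cpu [2B, align 2] → 10; +2 tail pad (align 4); size 12, align 4
@0: m18 [1B, align 1] → 1
+3 pad (align 4)
@4: a [68B, align 4] → 72
@72: b [1B, align 1] → 73
+3 pad (align 4)
@76: m6 [4B, align 4] → 80

76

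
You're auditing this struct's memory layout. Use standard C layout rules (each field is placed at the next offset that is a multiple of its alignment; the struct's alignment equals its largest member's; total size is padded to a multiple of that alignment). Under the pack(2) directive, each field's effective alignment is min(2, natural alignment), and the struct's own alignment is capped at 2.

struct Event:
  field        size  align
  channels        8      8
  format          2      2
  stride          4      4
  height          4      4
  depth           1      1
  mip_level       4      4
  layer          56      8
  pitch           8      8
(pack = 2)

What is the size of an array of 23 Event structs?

0..8  channels  (8B, 2-aligned)
8..10  format  (2B, 2-aligned)
10..14  stride  (4B, 2-aligned)
14..18  height  (4B, 2-aligned)
18..19  depth  (1B, 1-aligned)
19..20  -- padding (1B)
20..24  mip_level  (4B, 2-aligned)
24..80  layer  (56B, 2-aligned)
80..88  pitch  (8B, 2-aligned)
sizeof = 88, alignof = 2
array of 23: 23 × 88 = 2024

2024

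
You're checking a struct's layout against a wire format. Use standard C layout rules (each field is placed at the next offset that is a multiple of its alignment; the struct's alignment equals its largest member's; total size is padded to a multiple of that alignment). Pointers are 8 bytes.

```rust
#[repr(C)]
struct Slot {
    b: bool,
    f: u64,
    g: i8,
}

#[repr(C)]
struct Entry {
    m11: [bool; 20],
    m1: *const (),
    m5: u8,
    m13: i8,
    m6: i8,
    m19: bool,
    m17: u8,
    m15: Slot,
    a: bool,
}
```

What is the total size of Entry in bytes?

72

Slot: @0: b [1B, align 1] → 1; +7 pad (align 8); @8: f [8B, align 8] → 16; @16: g [1B, align 1] → 17; +7 tail pad (align 8); size 24, align 8
@0: m11 [20B, align 1] → 20
+4 pad (align 8)
@24: m1 [8B, align 8] → 32
@32: m5 [1B, align 1] → 33
@33: m13 [1B, align 1] → 34
@34: m6 [1B, align 1] → 35
@35: m19 [1B, align 1] → 36
@36: m17 [1B, align 1] → 37
+3 pad (align 8)
@40: m15 [24B, align 8] → 64
@64: a [1B, align 1] → 65
+7 tail pad (align 8)
size 72, align 8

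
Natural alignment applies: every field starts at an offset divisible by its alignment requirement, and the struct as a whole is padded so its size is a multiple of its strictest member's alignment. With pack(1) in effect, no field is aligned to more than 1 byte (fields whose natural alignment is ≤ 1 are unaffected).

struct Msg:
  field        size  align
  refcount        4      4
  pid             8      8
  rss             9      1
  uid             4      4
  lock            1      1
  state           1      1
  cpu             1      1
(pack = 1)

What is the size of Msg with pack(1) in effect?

@0: refcount [4B, align 1] → 4
@4: pid [8B, align 1] → 12
@12: rss [9B, align 1] → 21
@21: uid [4B, align 1] → 25
@25: lock [1B, align 1] → 26
@26: state [1B, align 1] → 27
@27: cpu [1B, align 1] → 28
size 28, align 1

28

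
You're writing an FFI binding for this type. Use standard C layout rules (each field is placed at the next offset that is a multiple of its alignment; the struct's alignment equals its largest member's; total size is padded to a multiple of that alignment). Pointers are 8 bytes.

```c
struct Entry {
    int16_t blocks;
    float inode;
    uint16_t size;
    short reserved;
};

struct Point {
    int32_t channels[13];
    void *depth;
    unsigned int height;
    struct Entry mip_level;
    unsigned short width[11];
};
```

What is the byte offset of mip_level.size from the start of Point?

76

Entry: blocks at 0 (size 2, align 2) → ends 2; pad 2 to align 4 for inode; inode at 4 (size 4, align 4) → ends 8; size at 8 (size 2, align 2) → ends 10; reserved at 10 (size 2, align 2) → ends 12; total 12 bytes, alignment 4
channels at 0 (size 52, align 4) → ends 52
pad 4 to align 8 for depth
depth at 56 (size 8, align 8) → ends 64
height at 64 (size 4, align 4) → ends 68
mip_level at 68 (size 12, align 4) → ends 80
within Entry: size at 8
68 + 8 = 76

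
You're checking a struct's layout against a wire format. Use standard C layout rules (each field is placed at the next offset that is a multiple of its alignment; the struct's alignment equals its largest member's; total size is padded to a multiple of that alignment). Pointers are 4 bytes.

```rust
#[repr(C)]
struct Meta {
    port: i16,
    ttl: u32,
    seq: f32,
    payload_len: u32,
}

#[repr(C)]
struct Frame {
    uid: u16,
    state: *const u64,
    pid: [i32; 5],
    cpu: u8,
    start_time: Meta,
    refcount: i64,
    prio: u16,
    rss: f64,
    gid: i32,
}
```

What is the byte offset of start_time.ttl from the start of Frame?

36

Meta: port at 0 (size 2, align 2) → ends 2; pad 2 to align 4 for ttl; ttl at 4 (size 4, align 4) → ends 8; seq at 8 (size 4, align 4) → ends 12; payload_len at 12 (size 4, align 4) → ends 16; total 16 bytes, alignment 4
uid at 0 (size 2, align 2) → ends 2
pad 2 to align 4 for state
state at 4 (size 4, align 4) → ends 8
pid at 8 (size 20, align 4) → ends 28
cpu at 28 (size 1, align 1) → ends 29
pad 3 to align 4 for start_time
start_time at 32 (size 16, align 4) → ends 48
within Meta: ttl at 4
32 + 4 = 36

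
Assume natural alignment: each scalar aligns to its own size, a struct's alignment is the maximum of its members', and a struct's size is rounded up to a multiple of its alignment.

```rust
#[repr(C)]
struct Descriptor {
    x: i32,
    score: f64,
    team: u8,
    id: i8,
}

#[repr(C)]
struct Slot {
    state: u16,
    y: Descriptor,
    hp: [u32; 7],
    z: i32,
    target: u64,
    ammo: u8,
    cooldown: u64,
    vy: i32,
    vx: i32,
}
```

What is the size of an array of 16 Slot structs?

Descriptor: @0: x [4B, align 4] → 4; +4 pad (align 8); @8: score [8B, align 8] → 16; @16: team [1B, align 1] → 17; @17: id [1B, align 1] → 18; +6 tail pad (align 8); size 24, align 8
@0: state [2B, align 2] → 2
+6 pad (align 8)
@8: y [24B, align 8] → 32
@32: hp [28B, align 4] → 60
@60: z [4B, align 4] → 64
@64: target [8B, align 8] → 72
@72: ammo [1B, align 1] → 73
+7 pad (align 8)
@80: cooldown [8B, align 8] → 88
@88: vy [4B, align 4] → 92
@92: vx [4B, align 4] → 96
size 96, align 8
array of 16: 16 × 96 = 1536

1536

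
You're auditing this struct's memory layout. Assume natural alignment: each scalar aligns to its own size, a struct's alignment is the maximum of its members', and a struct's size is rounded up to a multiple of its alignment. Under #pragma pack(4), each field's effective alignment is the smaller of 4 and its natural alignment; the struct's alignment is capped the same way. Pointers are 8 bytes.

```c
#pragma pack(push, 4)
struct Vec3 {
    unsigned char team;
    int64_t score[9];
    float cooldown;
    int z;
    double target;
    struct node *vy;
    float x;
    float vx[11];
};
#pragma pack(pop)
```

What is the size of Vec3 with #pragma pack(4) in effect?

148

0..1  team  (1B, 1-aligned)
1..4  -- padding (3B)
4..76  score  (72B, 4-aligned)
76..80  cooldown  (4B, 4-aligned)
80..84  z  (4B, 4-aligned)
84..92  target  (8B, 4-aligned)
92..100  vy  (8B, 4-aligned)
100..104  x  (4B, 4-aligned)
104..148  vx  (44B, 4-aligned)
sizeof = 148, alignof = 4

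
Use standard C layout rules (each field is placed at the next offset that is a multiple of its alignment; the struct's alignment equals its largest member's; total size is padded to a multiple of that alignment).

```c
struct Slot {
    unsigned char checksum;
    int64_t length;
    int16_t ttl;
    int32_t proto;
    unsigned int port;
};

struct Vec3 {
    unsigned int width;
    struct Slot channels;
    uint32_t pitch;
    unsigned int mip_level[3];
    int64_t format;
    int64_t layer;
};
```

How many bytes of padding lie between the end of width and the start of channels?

Slot: @0: checksum [1B, align 1] → 1; +7 pad (align 8); @8: length [8B, align 8] → 16; @16: ttl [2B, align 2] → 18; +2 pad (align 4); @20: proto [4B, align 4] → 24; @24: port [4B, align 4] → 28; +4 tail pad (align 8); size 32, align 8
@0: width [4B, align 4] → 4
+4 pad (align 8)
@8: channels [32B, align 8] → 40

4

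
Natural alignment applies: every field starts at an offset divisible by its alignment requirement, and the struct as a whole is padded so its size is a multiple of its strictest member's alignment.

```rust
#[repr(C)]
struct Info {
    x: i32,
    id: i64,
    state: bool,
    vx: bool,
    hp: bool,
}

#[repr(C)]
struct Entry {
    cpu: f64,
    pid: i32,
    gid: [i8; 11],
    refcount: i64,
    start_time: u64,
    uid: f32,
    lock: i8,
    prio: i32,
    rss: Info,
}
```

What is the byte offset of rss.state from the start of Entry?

Info: x at 0 (size 4, align 4) → ends 4; pad 4 to align 8 for id; id at 8 (size 8, align 8) → ends 16; state at 16 (size 1, align 1) → ends 17; vx at 17 (size 1, align 1) → ends 18; hp at 18 (size 1, align 1) → ends 19; tail pad 5 to reach multiple of 8; total 24 bytes, alignment 8
cpu at 0 (size 8, align 8) → ends 8
pid at 8 (size 4, align 4) → ends 12
gid at 12 (size 11, align 1) → ends 23
pad 1 to align 8 for refcount
refcount at 24 (size 8, align 8) → ends 32
start_time at 32 (size 8, align 8) → ends 40
uid at 40 (size 4, align 4) → ends 44
lock at 44 (size 1, align 1) → ends 45
pad 3 to align 4 for prio
prio at 48 (size 4, align 4) → ends 52
pad 4 to align 8 for rss
rss at 56 (size 24, align 8) → ends 80
within Info: state at 16
56 + 16 = 72

72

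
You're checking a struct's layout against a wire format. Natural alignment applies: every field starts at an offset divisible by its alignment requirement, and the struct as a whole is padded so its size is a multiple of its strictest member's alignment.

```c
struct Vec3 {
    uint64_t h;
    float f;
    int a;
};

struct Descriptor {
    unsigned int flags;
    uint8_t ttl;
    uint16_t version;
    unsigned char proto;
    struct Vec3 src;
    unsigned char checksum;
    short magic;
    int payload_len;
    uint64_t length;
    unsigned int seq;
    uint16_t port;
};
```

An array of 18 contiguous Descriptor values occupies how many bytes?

Vec3: @0: h [8B, align 8] → 8; @8: f [4B, align 4] → 12; @12: a [4B, align 4] → 16; size 16, align 8
@0: flags [4B, align 4] → 4
@4: ttl [1B, align 1] → 5
+1 pad (align 2)
@6: version [2B, align 2] → 8
@8: proto [1B, align 1] → 9
+7 pad (align 8)
@16: src [16B, align 8] → 32
@32: checksum [1B, align 1] → 33
+1 pad (align 2)
@34: magic [2B, align 2] → 36
@36: payload_len [4B, align 4] → 40
@40: length [8B, align 8] → 48
@48: seq [4B, align 4] → 52
@52: port [2B, align 2] → 54
+2 tail pad (align 8)
size 56, align 8
array of 18: 18 × 56 = 1008

1008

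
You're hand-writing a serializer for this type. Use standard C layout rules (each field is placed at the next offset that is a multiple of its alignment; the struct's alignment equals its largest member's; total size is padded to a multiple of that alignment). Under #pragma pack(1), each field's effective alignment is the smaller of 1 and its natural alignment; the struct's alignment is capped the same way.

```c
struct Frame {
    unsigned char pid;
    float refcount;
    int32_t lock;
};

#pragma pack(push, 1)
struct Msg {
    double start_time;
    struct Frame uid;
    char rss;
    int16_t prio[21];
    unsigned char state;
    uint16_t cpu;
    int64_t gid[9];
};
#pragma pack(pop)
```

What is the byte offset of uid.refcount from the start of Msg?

12

Frame: pid at 0 (size 1, align 1) → ends 1; pad 3 to align 4 for refcount; refcount at 4 (size 4, align 4) → ends 8; lock at 8 (size 4, align 4) → ends 12; total 12 bytes, alignment 4
start_time at 0 (size 8, align 1) → ends 8
uid at 8 (size 12, align 1) → ends 20
within Frame: refcount at 4
8 + 4 = 12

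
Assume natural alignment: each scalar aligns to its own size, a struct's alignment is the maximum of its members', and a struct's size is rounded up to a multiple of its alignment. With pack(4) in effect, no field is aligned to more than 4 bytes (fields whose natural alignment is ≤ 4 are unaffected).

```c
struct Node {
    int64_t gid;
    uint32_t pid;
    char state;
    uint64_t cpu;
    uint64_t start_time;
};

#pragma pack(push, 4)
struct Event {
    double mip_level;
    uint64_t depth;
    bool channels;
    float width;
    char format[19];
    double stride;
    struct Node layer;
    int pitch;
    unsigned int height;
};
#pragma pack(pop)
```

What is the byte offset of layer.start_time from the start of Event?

Node: gid at 0 (size 8, align 8) → ends 8; pid at 8 (size 4, align 4) → ends 12; state at 12 (size 1, align 1) → ends 13; pad 3 to align 8 for cpu; cpu at 16 (size 8, align 8) → ends 24; start_time at 24 (size 8, align 8) → ends 32; total 32 bytes, alignment 8
mip_level at 0 (size 8, align 4) → ends 8
depth at 8 (size 8, align 4) → ends 16
channels at 16 (size 1, align 1) → ends 17
pad 3 to align 4 for width
width at 20 (size 4, align 4) → ends 24
format at 24 (size 19, align 1) → ends 43
pad 1 to align 4 for stride
stride at 44 (size 8, align 4) → ends 52
layer at 52 (size 32, align 4) → ends 84
within Node: start_time at 24
52 + 24 = 76

76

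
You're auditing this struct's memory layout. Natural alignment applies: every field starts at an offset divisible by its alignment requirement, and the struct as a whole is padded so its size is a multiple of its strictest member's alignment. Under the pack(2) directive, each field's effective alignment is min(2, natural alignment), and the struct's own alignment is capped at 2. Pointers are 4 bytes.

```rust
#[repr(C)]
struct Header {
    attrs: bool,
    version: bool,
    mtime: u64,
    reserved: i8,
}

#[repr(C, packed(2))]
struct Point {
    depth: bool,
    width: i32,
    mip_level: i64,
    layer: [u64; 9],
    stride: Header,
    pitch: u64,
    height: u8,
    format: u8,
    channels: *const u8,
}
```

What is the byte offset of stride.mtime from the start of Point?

94

Header: @0: attrs [1B, align 1] → 1; @1: version [1B, align 1] → 2; +6 pad (align 8); @8: mtime [8B, align 8] → 16; @16: reserved [1B, align 1] → 17; +7 tail pad (align 8); size 24, align 8
@0: depth [1B, align 1] → 1
+1 pad (align 2)
@2: width [4B, align 2] → 6
@6: mip_level [8B, align 2] → 14
@14: layer [72B, align 2] → 86
@86: stride [24B, align 2] → 110
within Header: mtime at 8
86 + 8 = 94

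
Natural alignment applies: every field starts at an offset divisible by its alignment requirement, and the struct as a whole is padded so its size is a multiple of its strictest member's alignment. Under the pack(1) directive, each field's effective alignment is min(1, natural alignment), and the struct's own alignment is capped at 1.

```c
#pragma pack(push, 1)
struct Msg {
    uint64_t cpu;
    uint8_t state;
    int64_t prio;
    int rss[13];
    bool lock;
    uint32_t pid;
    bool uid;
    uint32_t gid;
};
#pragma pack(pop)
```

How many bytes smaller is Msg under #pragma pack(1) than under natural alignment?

natural layout:
  0..8  cpu  (8B, 8-aligned)
  8..9  state  (1B, 1-aligned)
  9..16  -- padding (7B)
  16..24  prio  (8B, 8-aligned)
  24..76  rss  (52B, 4-aligned)
  76..77  lock  (1B, 1-aligned)
  77..80  -- padding (3B)
  80..84  pid  (4B, 4-aligned)
  84..85  uid  (1B, 1-aligned)
  85..88  -- padding (3B)
  88..92  gid  (4B, 4-aligned)
  92..96  -- tail padding (4B)
  sizeof = 96, alignof = 8
packed(1) layout:
  0..8  cpu  (8B, 1-aligned)
  8..9  state  (1B, 1-aligned)
  9..17  prio  (8B, 1-aligned)
  17..69  rss  (52B, 1-aligned)
  69..70  lock  (1B, 1-aligned)
  70..74  pid  (4B, 1-aligned)
  74..75  uid  (1B, 1-aligned)
  75..79  gid  (4B, 1-aligned)
  sizeof = 79, alignof = 1
96 − 79 = 17

17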